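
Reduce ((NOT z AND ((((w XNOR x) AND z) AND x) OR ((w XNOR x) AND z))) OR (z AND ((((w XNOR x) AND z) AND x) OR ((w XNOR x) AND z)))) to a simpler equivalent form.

By distribution ((E AND v) OR (E AND NOT v) = E) then absorption (E OR (E AND v) = E):
= ((w XNOR x) AND z)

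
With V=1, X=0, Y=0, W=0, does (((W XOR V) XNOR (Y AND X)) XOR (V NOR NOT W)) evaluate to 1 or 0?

Substituting: (((0 XOR 1) XNOR (0 AND 0)) XOR (1 NOR NOT 0))
= 0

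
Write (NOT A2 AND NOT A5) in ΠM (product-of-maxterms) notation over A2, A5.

ΠM(1, 2, 3) = (A2 OR NOT A5) AND (NOT A2 OR A5) AND (NOT A2 OR NOT A5)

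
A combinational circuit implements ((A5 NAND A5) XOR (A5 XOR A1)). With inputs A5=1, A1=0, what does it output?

Substituting: ((1 NAND 1) XOR (1 XOR 0))
= 1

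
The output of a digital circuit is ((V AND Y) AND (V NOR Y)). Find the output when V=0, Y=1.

Substituting: ((0 AND 1) AND (0 NOR 1))
= 0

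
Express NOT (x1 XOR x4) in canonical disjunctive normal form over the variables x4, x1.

(NOT x4 AND NOT x1) OR (x4 AND x1)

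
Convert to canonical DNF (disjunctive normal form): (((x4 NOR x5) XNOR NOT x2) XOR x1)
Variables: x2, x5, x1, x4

(NOT x2 AND NOT x5 AND NOT x1 AND NOT x4) OR (NOT x2 AND NOT x5 AND x1 AND x4) OR (NOT x2 AND x5 AND x1 AND NOT x4) OR (NOT x2 AND x5 AND x1 AND x4) OR (x2 AND NOT x5 AND NOT x1 AND x4) OR (x2 AND NOT x5 AND x1 AND NOT x4) OR (x2 AND x5 AND NOT x1 AND NOT x4) OR (x2 AND x5 AND NOT x1 AND x4)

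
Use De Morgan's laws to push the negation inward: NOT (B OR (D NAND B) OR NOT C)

NOT B AND NOT (D NAND B) AND C
De Morgan's: NOT(OR of terms) = AND of negations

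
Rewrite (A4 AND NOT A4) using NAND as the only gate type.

((A4 NAND (A4 NAND A4)) NAND (A4 NAND (A4 NAND A4)))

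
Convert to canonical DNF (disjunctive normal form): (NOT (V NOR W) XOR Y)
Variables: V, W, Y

(NOT V AND NOT W AND Y) OR (NOT V AND W AND NOT Y) OR (V AND NOT W AND NOT Y) OR (V AND W AND NOT Y)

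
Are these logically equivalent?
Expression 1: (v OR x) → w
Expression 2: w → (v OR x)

No, Converse is not equivalent to original (counterexample: v=0, w=0, x=1)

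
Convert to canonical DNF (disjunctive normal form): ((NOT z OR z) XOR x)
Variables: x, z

(NOT x AND NOT z) OR (NOT x AND z)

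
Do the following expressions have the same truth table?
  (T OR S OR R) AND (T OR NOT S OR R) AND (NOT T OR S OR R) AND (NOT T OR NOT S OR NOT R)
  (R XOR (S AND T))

Yes, they are equivalent — the two output columns agree on all 8 assignments:
T | S | R | Expression 1 | Expression 2
---------------------------------------
0 | 0 | 0 | 0 | 0
0 | 0 | 1 | 1 | 1
0 | 1 | 0 | 0 | 0
0 | 1 | 1 | 1 | 1
1 | 0 | 0 | 0 | 0
1 | 0 | 1 | 1 | 1
1 | 1 | 0 | 1 | 1
1 | 1 | 1 | 0 | 0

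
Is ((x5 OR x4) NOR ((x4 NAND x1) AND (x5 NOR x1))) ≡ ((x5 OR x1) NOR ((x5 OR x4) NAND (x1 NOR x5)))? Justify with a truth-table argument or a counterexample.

No. Counterexample: with x1=0, x5=0, x4=1, Expression 1 = 0 but Expression 2 = 1.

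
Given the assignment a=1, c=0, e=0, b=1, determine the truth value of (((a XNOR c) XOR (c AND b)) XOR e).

Substituting: (((1 XNOR 0) XOR (0 AND 1)) XOR 0)
= 0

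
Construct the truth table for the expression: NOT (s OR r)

r | s | Output
--------------
0 | 0 | 1
0 | 1 | 0
1 | 0 | 0
1 | 1 | 0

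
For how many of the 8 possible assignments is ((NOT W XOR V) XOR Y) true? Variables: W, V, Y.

Satisfying assignments: (0,0,0), (0,1,1), (1,0,1), (1,1,0)
Count: 4 out of 8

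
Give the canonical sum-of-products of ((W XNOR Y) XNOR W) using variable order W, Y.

Σm(1, 3) = (NOT W AND Y) OR (W AND Y)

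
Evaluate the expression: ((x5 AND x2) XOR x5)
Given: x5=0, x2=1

Substituting: ((0 AND 1) XOR 0)
= 0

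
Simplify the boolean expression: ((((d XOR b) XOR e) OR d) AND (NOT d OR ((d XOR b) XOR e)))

By distribution ((E OR v) AND (E OR NOT v) = E):
= ((d XOR b) XOR e)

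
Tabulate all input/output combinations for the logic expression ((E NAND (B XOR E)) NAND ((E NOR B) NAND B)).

E | B | Output
--------------
0 | 0 | 0
0 | 1 | 0
1 | 0 | 1
1 | 1 | 0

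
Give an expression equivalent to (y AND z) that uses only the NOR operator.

((y NOR y) NOR (z NOR z))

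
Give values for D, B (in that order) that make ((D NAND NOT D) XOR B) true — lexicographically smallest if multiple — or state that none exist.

D=0, B=0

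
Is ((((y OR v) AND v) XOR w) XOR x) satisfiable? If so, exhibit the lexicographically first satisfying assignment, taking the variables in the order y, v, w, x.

y=0, v=0, w=0, x=1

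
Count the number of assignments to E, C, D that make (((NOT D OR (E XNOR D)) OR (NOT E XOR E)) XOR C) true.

Satisfying assignments: (0,0,0), (0,0,1), (1,0,0), (1,0,1)
Count: 4 out of 8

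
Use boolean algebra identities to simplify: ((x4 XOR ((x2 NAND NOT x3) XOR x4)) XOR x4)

By XOR self-cancellation ((E XOR v) XOR v = E):
= ((x2 NAND NOT x3) XOR x4)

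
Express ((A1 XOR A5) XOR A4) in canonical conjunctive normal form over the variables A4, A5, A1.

(A4 OR A5 OR A1) AND (A4 OR NOT A5 OR NOT A1) AND (NOT A4 OR A5 OR NOT A1) AND (NOT A4 OR NOT A5 OR A1)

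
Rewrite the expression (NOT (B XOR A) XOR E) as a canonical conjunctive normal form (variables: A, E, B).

(A OR E OR NOT B) AND (A OR NOT E OR B) AND (NOT A OR E OR B) AND (NOT A OR NOT E OR NOT B)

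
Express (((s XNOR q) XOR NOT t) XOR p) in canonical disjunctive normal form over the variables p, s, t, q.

(NOT p AND NOT s AND NOT t AND q) OR (NOT p AND NOT s AND t AND NOT q) OR (NOT p AND s AND NOT t AND NOT q) OR (NOT p AND s AND t AND q) OR (p AND NOT s AND NOT t AND NOT q) OR (p AND NOT s AND t AND q) OR (p AND s AND NOT t AND q) OR (p AND s AND t AND NOT q)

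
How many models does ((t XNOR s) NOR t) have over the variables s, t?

Satisfying assignments: (1,0)
Count: 1 out of 4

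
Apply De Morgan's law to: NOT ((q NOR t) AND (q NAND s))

NOT (q NOR t) OR NOT (q NAND s)
De Morgan's: NOT(AND of terms) = OR of negations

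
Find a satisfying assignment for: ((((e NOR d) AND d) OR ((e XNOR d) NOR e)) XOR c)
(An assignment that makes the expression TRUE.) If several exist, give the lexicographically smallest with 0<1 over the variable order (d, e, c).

d=0, e=0, c=1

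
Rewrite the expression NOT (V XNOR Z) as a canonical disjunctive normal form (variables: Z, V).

(NOT Z AND V) OR (Z AND NOT V)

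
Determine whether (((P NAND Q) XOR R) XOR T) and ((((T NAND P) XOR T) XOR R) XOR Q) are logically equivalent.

No. Counterexample: with R=0, P=0, T=0, Q=1, Expression 1 = 1 but Expression 2 = 0.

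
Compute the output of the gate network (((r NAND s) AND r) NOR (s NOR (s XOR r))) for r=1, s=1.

Substituting: (((1 NAND 1) AND 1) NOR (1 NOR (1 XOR 1)))
= 1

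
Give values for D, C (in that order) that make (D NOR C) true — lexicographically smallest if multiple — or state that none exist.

D=0, C=0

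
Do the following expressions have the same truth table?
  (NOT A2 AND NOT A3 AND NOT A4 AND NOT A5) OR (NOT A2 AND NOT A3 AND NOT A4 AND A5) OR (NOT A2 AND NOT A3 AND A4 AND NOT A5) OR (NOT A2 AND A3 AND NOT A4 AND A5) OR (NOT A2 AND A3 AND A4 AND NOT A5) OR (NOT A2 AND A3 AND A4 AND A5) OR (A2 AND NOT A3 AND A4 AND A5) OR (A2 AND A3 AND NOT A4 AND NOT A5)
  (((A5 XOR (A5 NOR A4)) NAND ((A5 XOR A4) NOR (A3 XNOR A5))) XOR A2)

Yes, they are equivalent — the two output columns agree on all 16 assignments:
A2 | A3 | A4 | A5 | Expression 1 | Expression 2
-----------------------------------------------
0 | 0 | 0 | 0 | 1 | 1
0 | 0 | 0 | 1 | 1 | 1
0 | 0 | 1 | 0 | 1 | 1
0 | 0 | 1 | 1 | 0 | 0
0 | 1 | 0 | 0 | 0 | 0
0 | 1 | 0 | 1 | 1 | 1
0 | 1 | 1 | 0 | 1 | 1
0 | 1 | 1 | 1 | 1 | 1
1 | 0 | 0 | 0 | 0 | 0
1 | 0 | 0 | 1 | 0 | 0
1 | 0 | 1 | 0 | 0 | 0
1 | 0 | 1 | 1 | 1 | 1
1 | 1 | 0 | 0 | 1 | 1
1 | 1 | 0 | 1 | 0 | 0
1 | 1 | 1 | 0 | 0 | 0
1 | 1 | 1 | 1 | 0 | 0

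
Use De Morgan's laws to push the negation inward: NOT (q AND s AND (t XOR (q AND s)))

NOT q OR NOT s OR NOT (t XOR (q AND s))
De Morgan's: NOT(AND of terms) = OR of negations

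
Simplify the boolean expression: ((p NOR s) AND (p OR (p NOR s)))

By absorption (E AND (E OR v) = E):
= (p NOR s)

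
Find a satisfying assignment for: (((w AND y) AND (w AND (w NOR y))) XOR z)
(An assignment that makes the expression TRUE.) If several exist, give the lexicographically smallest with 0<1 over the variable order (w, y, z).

w=0, y=0, z=1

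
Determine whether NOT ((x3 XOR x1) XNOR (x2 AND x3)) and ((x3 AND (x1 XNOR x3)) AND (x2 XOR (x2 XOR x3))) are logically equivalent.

No. Counterexample: with x1=0, x3=1, x2=0, Expression 1 = 1 but Expression 2 = 0.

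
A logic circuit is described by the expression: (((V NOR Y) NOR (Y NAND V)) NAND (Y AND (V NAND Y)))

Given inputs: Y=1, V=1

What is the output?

Substituting: (((1 NOR 1) NOR (1 NAND 1)) NAND (1 AND (1 NAND 1)))
= 1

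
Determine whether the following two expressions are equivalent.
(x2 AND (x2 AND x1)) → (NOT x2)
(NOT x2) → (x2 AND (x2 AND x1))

No, Converse is not equivalent to original (counterexample: x2=0, x1=0)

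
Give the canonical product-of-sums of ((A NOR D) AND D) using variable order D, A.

ΠM(0, 1, 2, 3) = (D OR A) AND (D OR NOT A) AND (NOT D OR A) AND (NOT D OR NOT A)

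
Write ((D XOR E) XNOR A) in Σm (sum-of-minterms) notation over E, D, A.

Σm(0, 3, 5, 6) = (NOT E AND NOT D AND NOT A) OR (NOT E AND D AND A) OR (E AND NOT D AND A) OR (E AND D AND NOT A)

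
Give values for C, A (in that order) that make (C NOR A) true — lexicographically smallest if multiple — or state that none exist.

C=0, A=0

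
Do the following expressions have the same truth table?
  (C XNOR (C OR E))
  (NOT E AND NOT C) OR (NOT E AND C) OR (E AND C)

Yes, they are equivalent — the two output columns agree on all 4 assignments:
E | C | Expression 1 | Expression 2
-----------------------------------
0 | 0 | 1 | 1
0 | 1 | 1 | 1
1 | 0 | 0 | 0
1 | 1 | 1 | 1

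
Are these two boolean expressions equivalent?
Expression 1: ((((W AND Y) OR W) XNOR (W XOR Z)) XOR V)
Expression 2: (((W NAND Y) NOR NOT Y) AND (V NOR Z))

No. Counterexample: with Z=0, Y=0, V=0, W=0, Expression 1 = 1 but Expression 2 = 0.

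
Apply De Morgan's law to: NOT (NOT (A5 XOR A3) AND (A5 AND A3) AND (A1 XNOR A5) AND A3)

(A5 XOR A3) OR NOT (A5 AND A3) OR NOT (A1 XNOR A5) OR NOT A3
De Morgan's: NOT(AND of terms) = OR of negations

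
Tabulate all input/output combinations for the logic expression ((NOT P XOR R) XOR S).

R | P | S | Output
------------------
0 | 0 | 0 | 1
0 | 0 | 1 | 0
0 | 1 | 0 | 0
0 | 1 | 1 | 1
1 | 0 | 0 | 0
1 | 0 | 1 | 1
1 | 1 | 0 | 1
1 | 1 | 1 | 0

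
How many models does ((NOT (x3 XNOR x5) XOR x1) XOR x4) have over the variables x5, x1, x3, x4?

Satisfying assignments: (0,0,0,1), (0,0,1,0), (0,1,0,0), (0,1,1,1), (1,0,0,0), (1,0,1,1), (1,1,0,1), (1,1,1,0)
Count: 8 out of 16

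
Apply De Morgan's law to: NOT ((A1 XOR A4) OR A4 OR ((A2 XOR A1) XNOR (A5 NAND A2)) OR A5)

NOT (A1 XOR A4) AND NOT A4 AND NOT ((A2 XOR A1) XNOR (A5 NAND A2)) AND NOT A5
De Morgan's: NOT(OR of terms) = AND of negations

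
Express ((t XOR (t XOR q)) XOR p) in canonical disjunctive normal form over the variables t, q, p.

(NOT t AND NOT q AND p) OR (NOT t AND q AND NOT p) OR (t AND NOT q AND p) OR (t AND q AND NOT p)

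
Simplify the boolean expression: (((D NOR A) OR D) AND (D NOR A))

By absorption (E AND (E OR v) = E):
= (D NOR A)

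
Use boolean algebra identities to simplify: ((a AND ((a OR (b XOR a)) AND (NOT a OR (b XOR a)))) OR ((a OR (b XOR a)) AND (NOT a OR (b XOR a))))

By absorption (E OR (E AND v) = E) then distribution ((E OR v) AND (E OR NOT v) = E):
= (b XOR a)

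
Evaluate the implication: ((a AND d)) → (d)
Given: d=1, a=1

Antecedent ((a AND d)) = 1; consequent (d) = 1.
1 → 1 = 1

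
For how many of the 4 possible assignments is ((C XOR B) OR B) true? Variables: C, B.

Satisfying assignments: (0,1), (1,0), (1,1)
Count: 3 out of 4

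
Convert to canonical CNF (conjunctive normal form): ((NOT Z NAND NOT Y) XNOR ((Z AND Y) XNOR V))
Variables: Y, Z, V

(Y OR Z OR V) AND (Y OR NOT Z OR NOT V) AND (NOT Y OR Z OR NOT V) AND (NOT Y OR NOT Z OR V)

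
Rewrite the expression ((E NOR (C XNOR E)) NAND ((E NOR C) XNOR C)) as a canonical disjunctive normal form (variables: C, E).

(NOT C AND NOT E) OR (NOT C AND E) OR (C AND NOT E) OR (C AND E)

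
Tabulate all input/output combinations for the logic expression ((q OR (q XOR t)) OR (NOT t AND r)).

r | t | q | Output
------------------
0 | 0 | 0 | 0
0 | 0 | 1 | 1
0 | 1 | 0 | 1
0 | 1 | 1 | 1
1 | 0 | 0 | 1
1 | 0 | 1 | 1
1 | 1 | 0 | 1
1 | 1 | 1 | 1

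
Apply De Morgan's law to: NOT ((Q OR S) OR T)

NOT (Q OR S) AND NOT T
De Morgan's: NOT(OR of terms) = AND of negations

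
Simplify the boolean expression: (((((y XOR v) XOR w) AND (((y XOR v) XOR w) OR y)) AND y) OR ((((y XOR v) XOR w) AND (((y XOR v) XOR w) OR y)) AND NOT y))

By distribution ((E AND v) OR (E AND NOT v) = E) then absorption (E AND (E OR v) = E):
= ((y XOR v) XOR w)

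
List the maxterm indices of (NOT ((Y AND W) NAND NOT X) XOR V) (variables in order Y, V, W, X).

ΠM(0, 1, 2, 3, 8, 9, 11, 14) = (Y OR V OR W OR X) AND (Y OR V OR W OR NOT X) AND (Y OR V OR NOT W OR X) AND (Y OR V OR NOT W OR NOT X) AND (NOT Y OR V OR W OR X) AND (NOT Y OR V OR W OR NOT X) AND (NOT Y OR V OR NOT W OR NOT X) AND (NOT Y OR NOT V OR NOT W OR X)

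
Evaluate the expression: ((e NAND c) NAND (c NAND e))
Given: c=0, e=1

Substituting: ((1 NAND 0) NAND (0 NAND 1))
= 0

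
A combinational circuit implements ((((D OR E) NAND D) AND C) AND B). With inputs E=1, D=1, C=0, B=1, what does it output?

Substituting: ((((1 OR 1) NAND 1) AND 0) AND 1)
= 0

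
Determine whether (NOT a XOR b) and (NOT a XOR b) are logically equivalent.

Yes, they are equivalent — the two output columns agree on all 4 assignments:
a | b | Expression 1 | Expression 2
-----------------------------------
0 | 0 | 1 | 1
0 | 1 | 0 | 0
1 | 0 | 0 | 0
1 | 1 | 1 | 1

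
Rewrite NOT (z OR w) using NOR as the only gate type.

(((z NOR w) NOR (z NOR w)) NOR ((z NOR w) NOR (z NOR w)))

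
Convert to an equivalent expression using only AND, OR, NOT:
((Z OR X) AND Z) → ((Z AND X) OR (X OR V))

NOT ((Z OR X) AND Z) OR ((Z AND X) OR (X OR V))
(Implication elimination: A → B = NOT A OR B)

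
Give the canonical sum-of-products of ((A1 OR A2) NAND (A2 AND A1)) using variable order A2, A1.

Σm(0, 1, 2) = (NOT A2 AND NOT A1) OR (NOT A2 AND A1) OR (A2 AND NOT A1)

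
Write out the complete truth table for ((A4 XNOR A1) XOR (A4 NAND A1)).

A1 | A4 | Output
----------------
0 | 0 | 0
0 | 1 | 1
1 | 0 | 1
1 | 1 | 1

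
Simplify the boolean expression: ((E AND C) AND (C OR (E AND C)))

By absorption (E AND (E OR v) = E):
= (E AND C)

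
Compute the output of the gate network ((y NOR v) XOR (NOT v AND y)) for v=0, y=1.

Substituting: ((1 NOR 0) XOR (NOT 0 AND 1))
= 1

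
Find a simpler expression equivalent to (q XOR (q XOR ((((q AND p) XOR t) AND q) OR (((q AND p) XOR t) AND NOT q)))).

By XOR self-cancellation ((E XOR v) XOR v = E) then distribution ((E AND v) OR (E AND NOT v) = E):
= ((q AND p) XOR t)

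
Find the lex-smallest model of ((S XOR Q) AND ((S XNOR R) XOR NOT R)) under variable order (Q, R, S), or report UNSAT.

Q=0, R=0, S=1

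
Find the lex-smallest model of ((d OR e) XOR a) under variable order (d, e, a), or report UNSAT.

d=0, e=0, a=1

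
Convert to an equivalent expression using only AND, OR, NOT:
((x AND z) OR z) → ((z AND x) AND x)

NOT ((x AND z) OR z) OR ((z AND x) AND x)
(Implication elimination: A → B = NOT A OR B)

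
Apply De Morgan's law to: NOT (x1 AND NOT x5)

NOT x1 OR x5
De Morgan's: NOT(AND of terms) = OR of negations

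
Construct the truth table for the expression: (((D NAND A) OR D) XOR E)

E | A | D | Output
------------------
0 | 0 | 0 | 1
0 | 0 | 1 | 1
0 | 1 | 0 | 1
0 | 1 | 1 | 1
1 | 0 | 0 | 0
1 | 0 | 1 | 0
1 | 1 | 0 | 0
1 | 1 | 1 | 0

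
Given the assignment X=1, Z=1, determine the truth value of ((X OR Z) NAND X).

Substituting: ((1 OR 1) NAND 1)
= 0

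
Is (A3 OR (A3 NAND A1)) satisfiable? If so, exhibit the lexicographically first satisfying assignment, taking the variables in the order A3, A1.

A3=0, A1=0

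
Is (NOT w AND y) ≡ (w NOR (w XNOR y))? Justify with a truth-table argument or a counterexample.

Yes, they are equivalent — the two output columns agree on all 4 assignments:
w | y | Expression 1 | Expression 2
-----------------------------------
0 | 0 | 0 | 0
0 | 1 | 1 | 1
1 | 0 | 0 | 0
1 | 1 | 0 | 0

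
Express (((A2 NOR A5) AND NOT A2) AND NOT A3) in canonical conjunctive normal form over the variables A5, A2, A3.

(A5 OR A2 OR NOT A3) AND (A5 OR NOT A2 OR A3) AND (A5 OR NOT A2 OR NOT A3) AND (NOT A5 OR A2 OR A3) AND (NOT A5 OR A2 OR NOT A3) AND (NOT A5 OR NOT A2 OR A3) AND (NOT A5 OR NOT A2 OR NOT A3)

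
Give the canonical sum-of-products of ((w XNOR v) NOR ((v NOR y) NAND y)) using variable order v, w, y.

Σm() = FALSE (no minterms)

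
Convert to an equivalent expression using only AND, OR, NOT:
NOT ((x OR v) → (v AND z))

(x OR v) AND NOT (v AND z)
(Negated implication: NOT(A → B) = A AND NOT B)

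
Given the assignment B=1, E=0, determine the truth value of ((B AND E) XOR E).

Substituting: ((1 AND 0) XOR 0)
= 0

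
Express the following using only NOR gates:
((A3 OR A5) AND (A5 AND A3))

((((A3 NOR A5) NOR (A3 NOR A5)) NOR ((A3 NOR A5) NOR (A3 NOR A5))) NOR (((A5 NOR A5) NOR (A3 NOR A3)) NOR ((A5 NOR A5) NOR (A3 NOR A3))))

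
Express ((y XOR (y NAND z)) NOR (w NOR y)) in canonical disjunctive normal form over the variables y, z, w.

(y AND NOT z AND NOT w) OR (y AND NOT z AND w)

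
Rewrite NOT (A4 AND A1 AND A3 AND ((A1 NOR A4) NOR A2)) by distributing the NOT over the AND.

NOT A4 OR NOT A1 OR NOT A3 OR NOT ((A1 NOR A4) NOR A2)
De Morgan's: NOT(AND of terms) = OR of negations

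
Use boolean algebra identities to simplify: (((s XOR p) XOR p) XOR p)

By XOR self-cancellation ((E XOR v) XOR v = E):
= (s XOR p)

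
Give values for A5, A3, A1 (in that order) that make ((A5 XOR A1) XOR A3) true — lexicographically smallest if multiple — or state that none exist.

A5=0, A3=0, A1=1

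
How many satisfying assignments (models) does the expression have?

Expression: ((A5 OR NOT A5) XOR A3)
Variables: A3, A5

Satisfying assignments: (0,0), (0,1)
Count: 2 out of 4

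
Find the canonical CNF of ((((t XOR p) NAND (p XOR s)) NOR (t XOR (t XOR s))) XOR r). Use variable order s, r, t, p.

(s OR r OR t OR p) AND (s OR r OR NOT t OR p) AND (s OR r OR NOT t OR NOT p) AND (s OR NOT r OR t OR NOT p) AND (NOT s OR r OR t OR p) AND (NOT s OR r OR t OR NOT p) AND (NOT s OR r OR NOT t OR p) AND (NOT s OR r OR NOT t OR NOT p)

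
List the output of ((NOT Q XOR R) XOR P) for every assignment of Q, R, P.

Q | R | P | Output
------------------
0 | 0 | 0 | 1
0 | 0 | 1 | 0
0 | 1 | 0 | 0
0 | 1 | 1 | 1
1 | 0 | 0 | 0
1 | 0 | 1 | 1
1 | 1 | 0 | 1
1 | 1 | 1 | 0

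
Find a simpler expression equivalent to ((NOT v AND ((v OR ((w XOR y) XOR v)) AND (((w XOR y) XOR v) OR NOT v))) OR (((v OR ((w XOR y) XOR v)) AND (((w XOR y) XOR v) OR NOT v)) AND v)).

By distribution ((E AND v) OR (E AND NOT v) = E) then distribution ((E OR v) AND (E OR NOT v) = E):
= ((w XOR y) XOR v)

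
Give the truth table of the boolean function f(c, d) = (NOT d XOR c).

c | d | Output
--------------
0 | 0 | 1
0 | 1 | 0
1 | 0 | 0
1 | 1 | 1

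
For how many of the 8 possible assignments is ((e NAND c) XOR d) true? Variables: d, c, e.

Satisfying assignments: (0,0,0), (0,0,1), (0,1,0), (1,1,1)
Count: 4 out of 8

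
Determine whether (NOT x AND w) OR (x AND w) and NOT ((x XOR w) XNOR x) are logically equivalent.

Yes, they are equivalent — the two output columns agree on all 4 assignments:
x | w | Expression 1 | Expression 2
-----------------------------------
0 | 0 | 0 | 0
0 | 1 | 1 | 1
1 | 0 | 0 | 0
1 | 1 | 1 | 1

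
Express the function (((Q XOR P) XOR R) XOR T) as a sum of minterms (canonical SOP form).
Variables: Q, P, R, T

Σm(1, 2, 4, 7, 8, 11, 13, 14) = (NOT Q AND NOT P AND NOT R AND T) OR (NOT Q AND NOT P AND R AND NOT T) OR (NOT Q AND P AND NOT R AND NOT T) OR (NOT Q AND P AND R AND T) OR (Q AND NOT P AND NOT R AND NOT T) OR (Q AND NOT P AND R AND T) OR (Q AND P AND NOT R AND T) OR (Q AND P AND R AND NOT T)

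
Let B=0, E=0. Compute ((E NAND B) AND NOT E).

Substituting: ((0 NAND 0) AND NOT 0)
= 1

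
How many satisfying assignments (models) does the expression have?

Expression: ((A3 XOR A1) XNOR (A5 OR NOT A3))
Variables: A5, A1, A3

Satisfying assignments: (0,1,0), (0,1,1), (1,0,1), (1,1,0)
Count: 4 out of 8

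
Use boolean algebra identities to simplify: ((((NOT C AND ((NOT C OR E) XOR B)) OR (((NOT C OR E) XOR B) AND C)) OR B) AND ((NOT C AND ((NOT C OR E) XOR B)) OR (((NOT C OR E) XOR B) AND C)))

By absorption (E AND (E OR v) = E) then distribution ((E AND v) OR (E AND NOT v) = E):
= ((NOT C OR E) XOR B)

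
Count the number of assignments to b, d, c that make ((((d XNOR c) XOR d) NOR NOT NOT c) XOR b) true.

Satisfying assignments: (1,0,0), (1,0,1), (1,1,0), (1,1,1)
Count: 4 out of 8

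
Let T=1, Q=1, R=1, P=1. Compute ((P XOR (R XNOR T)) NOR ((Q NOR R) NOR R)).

Substituting: ((1 XOR (1 XNOR 1)) NOR ((1 NOR 1) NOR 1))
= 1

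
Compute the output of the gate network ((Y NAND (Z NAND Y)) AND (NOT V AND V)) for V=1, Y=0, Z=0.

Substituting: ((0 NAND (0 NAND 0)) AND (NOT 1 AND 1))
= 0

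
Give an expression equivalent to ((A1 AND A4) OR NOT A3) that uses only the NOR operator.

((((A1 NOR A1) NOR (A4 NOR A4)) NOR (A3 NOR A3)) NOR (((A1 NOR A1) NOR (A4 NOR A4)) NOR (A3 NOR A3)))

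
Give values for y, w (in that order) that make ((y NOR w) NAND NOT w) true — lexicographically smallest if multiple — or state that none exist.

y=0, w=1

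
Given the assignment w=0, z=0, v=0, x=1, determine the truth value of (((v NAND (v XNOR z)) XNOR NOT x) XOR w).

Substituting: (((0 NAND (0 XNOR 0)) XNOR NOT 1) XOR 0)
= 0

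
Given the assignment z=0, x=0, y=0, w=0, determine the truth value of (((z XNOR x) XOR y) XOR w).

Substituting: (((0 XNOR 0) XOR 0) XOR 0)
= 1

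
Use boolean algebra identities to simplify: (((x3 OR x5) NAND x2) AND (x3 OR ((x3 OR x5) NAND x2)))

By absorption (E AND (E OR v) = E):
= ((x3 OR x5) NAND x2)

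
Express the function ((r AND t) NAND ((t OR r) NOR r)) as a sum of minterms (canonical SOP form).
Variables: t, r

Σm(0, 1, 2, 3) = (NOT t AND NOT r) OR (NOT t AND r) OR (t AND NOT r) OR (t AND r)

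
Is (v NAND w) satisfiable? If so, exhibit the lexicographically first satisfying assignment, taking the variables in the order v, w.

v=0, w=0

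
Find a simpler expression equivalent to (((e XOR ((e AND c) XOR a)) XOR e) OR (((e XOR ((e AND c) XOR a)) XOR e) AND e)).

By absorption (E OR (E AND v) = E) then XOR self-cancellation ((E XOR v) XOR v = E):
= ((e AND c) XOR a)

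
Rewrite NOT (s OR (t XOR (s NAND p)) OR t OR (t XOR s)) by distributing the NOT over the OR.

NOT s AND NOT (t XOR (s NAND p)) AND NOT t AND NOT (t XOR s)
De Morgan's: NOT(OR of terms) = AND of negations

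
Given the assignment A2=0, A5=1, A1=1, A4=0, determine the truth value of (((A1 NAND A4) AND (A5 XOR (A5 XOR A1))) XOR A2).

Substituting: (((1 NAND 0) AND (1 XOR (1 XOR 1))) XOR 0)
= 1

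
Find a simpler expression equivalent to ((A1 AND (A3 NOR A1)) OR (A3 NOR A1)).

By absorption (E OR (E AND v) = E):
= (A3 NOR A1)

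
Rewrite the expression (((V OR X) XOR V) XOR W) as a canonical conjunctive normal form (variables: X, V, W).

(X OR V OR W) AND (X OR NOT V OR W) AND (NOT X OR V OR NOT W) AND (NOT X OR NOT V OR W)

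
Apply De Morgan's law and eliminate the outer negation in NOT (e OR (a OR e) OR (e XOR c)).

NOT e AND NOT (a OR e) AND NOT (e XOR c)
De Morgan's: NOT(OR of terms) = AND of negations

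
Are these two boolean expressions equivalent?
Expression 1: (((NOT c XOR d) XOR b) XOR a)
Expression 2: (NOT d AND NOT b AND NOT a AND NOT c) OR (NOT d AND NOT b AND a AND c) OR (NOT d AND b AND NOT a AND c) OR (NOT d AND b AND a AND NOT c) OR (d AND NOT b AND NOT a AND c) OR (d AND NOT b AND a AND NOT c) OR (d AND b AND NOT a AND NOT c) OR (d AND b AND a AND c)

Yes, they are equivalent — the two output columns agree on all 16 assignments:
d | b | a | c | Expression 1 | Expression 2
-------------------------------------------
0 | 0 | 0 | 0 | 1 | 1
0 | 0 | 0 | 1 | 0 | 0
0 | 0 | 1 | 0 | 0 | 0
0 | 0 | 1 | 1 | 1 | 1
0 | 1 | 0 | 0 | 0 | 0
0 | 1 | 0 | 1 | 1 | 1
0 | 1 | 1 | 0 | 1 | 1
0 | 1 | 1 | 1 | 0 | 0
1 | 0 | 0 | 0 | 0 | 0
1 | 0 | 0 | 1 | 1 | 1
1 | 0 | 1 | 0 | 1 | 1
1 | 0 | 1 | 1 | 0 | 0
1 | 1 | 0 | 0 | 1 | 1
1 | 1 | 0 | 1 | 0 | 0
1 | 1 | 1 | 0 | 0 | 0
1 | 1 | 1 | 1 | 1 | 1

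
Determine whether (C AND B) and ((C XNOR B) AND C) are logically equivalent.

Yes, they are equivalent — the two output columns agree on all 4 assignments:
C | B | Expression 1 | Expression 2
-----------------------------------
0 | 0 | 0 | 0
0 | 1 | 0 | 0
1 | 0 | 0 | 0
1 | 1 | 1 | 1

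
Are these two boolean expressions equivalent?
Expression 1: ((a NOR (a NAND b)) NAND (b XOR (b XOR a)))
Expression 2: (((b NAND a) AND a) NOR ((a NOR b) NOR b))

No. Counterexample: with b=0, a=1, Expression 1 = 1 but Expression 2 = 0.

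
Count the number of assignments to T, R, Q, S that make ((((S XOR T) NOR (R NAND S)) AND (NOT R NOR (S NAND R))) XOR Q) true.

Satisfying assignments: (0,0,1,0), (0,0,1,1), (0,1,1,0), (0,1,1,1), (1,0,1,0), (1,0,1,1), (1,1,0,1), (1,1,1,0)
Count: 8 out of 16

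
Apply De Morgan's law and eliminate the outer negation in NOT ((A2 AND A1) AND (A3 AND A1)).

NOT (A2 AND A1) OR NOT (A3 AND A1)
De Morgan's: NOT(AND of terms) = OR of negations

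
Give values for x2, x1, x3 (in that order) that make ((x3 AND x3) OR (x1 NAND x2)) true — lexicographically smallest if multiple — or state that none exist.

x2=0, x1=0, x3=0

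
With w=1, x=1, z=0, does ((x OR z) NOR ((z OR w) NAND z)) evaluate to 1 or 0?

Substituting: ((1 OR 0) NOR ((0 OR 1) NAND 0))
= 0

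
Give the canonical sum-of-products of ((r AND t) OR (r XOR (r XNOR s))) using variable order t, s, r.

Σm(0, 1, 4, 5, 7) = (NOT t AND NOT s AND NOT r) OR (NOT t AND NOT s AND r) OR (t AND NOT s AND NOT r) OR (t AND NOT s AND r) OR (t AND s AND r)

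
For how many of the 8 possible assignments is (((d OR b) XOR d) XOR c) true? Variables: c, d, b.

Satisfying assignments: (0,0,1), (1,0,0), (1,1,0), (1,1,1)
Count: 4 out of 8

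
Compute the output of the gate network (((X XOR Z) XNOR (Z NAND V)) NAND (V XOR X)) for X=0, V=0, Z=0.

Substituting: (((0 XOR 0) XNOR (0 NAND 0)) NAND (0 XOR 0))
= 1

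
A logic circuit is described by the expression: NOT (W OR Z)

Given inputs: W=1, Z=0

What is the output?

Substituting: NOT (1 OR 0)
= 0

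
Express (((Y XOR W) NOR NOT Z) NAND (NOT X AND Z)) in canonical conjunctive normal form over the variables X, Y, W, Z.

(X OR Y OR W OR NOT Z) AND (X OR NOT Y OR NOT W OR NOT Z)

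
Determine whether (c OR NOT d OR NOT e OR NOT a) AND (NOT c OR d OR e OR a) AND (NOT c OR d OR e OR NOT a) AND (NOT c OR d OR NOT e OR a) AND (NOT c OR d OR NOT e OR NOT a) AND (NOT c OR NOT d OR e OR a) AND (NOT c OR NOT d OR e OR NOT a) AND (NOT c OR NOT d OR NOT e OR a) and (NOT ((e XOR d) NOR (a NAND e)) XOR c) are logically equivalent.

Yes, they are equivalent — the two output columns agree on all 16 assignments:
c | d | e | a | Expression 1 | Expression 2
-------------------------------------------
0 | 0 | 0 | 0 | 1 | 1
0 | 0 | 0 | 1 | 1 | 1
0 | 0 | 1 | 0 | 1 | 1
0 | 0 | 1 | 1 | 1 | 1
0 | 1 | 0 | 0 | 1 | 1
0 | 1 | 0 | 1 | 1 | 1
0 | 1 | 1 | 0 | 1 | 1
0 | 1 | 1 | 1 | 0 | 0
1 | 0 | 0 | 0 | 0 | 0
1 | 0 | 0 | 1 | 0 | 0
1 | 0 | 1 | 0 | 0 | 0
1 | 0 | 1 | 1 | 0 | 0
1 | 1 | 0 | 0 | 0 | 0
1 | 1 | 0 | 1 | 0 | 0
1 | 1 | 1 | 0 | 0 | 0
1 | 1 | 1 | 1 | 1 | 1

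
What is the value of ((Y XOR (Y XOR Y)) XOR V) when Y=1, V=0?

Substituting: ((1 XOR (1 XOR 1)) XOR 0)
= 1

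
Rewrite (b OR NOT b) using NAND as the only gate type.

((b NAND b) NAND ((b NAND b) NAND (b NAND b)))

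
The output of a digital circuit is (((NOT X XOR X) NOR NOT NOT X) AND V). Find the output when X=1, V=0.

Substituting: (((NOT 1 XOR 1) NOR NOT NOT 1) AND 0)
= 0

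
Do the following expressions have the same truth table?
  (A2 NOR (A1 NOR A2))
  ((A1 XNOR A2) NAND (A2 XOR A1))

No. Counterexample: with A2=0, A1=0, Expression 1 = 0 but Expression 2 = 1.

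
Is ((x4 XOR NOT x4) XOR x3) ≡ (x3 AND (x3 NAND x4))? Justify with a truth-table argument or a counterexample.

No. Counterexample: with x3=0, x4=0, Expression 1 = 1 but Expression 2 = 0.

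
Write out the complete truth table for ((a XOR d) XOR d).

a | d | Output
--------------
0 | 0 | 0
0 | 1 | 0
1 | 0 | 1
1 | 1 | 1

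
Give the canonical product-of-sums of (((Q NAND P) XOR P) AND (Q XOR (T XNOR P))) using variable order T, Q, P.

ΠM(1, 2, 4, 5, 7) = (T OR Q OR NOT P) AND (T OR NOT Q OR P) AND (NOT T OR Q OR P) AND (NOT T OR Q OR NOT P) AND (NOT T OR NOT Q OR NOT P)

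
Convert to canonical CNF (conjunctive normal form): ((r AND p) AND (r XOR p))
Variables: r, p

(r OR p) AND (r OR NOT p) AND (NOT r OR p) AND (NOT r OR NOT p)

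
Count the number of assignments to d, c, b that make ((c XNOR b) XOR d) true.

Satisfying assignments: (0,0,0), (0,1,1), (1,0,1), (1,1,0)
Count: 4 out of 8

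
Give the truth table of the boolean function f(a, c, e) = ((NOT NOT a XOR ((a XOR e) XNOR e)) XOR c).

a | c | e | Output
------------------
0 | 0 | 0 | 1
0 | 0 | 1 | 1
0 | 1 | 0 | 0
0 | 1 | 1 | 0
1 | 0 | 0 | 1
1 | 0 | 1 | 1
1 | 1 | 0 | 0
1 | 1 | 1 | 0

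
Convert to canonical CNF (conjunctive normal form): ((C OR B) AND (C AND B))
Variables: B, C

(B OR C) AND (B OR NOT C) AND (NOT B OR C)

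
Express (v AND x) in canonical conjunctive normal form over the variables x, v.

(x OR v) AND (x OR NOT v) AND (NOT x OR v)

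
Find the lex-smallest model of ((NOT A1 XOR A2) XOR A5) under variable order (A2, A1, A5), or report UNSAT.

A2=0, A1=0, A5=0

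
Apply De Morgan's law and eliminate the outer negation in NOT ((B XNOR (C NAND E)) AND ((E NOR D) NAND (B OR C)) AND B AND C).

NOT (B XNOR (C NAND E)) OR NOT ((E NOR D) NAND (B OR C)) OR NOT B OR NOT C
De Morgan's: NOT(AND of terms) = OR of negations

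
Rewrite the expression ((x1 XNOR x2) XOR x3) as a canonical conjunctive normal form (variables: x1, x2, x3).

(x1 OR x2 OR NOT x3) AND (x1 OR NOT x2 OR x3) AND (NOT x1 OR x2 OR x3) AND (NOT x1 OR NOT x2 OR NOT x3)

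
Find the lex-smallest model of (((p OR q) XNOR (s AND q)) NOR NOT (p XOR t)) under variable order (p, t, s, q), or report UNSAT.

p=0, t=1, s=0, q=1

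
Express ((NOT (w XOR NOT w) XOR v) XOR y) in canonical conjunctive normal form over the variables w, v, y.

(w OR v OR y) AND (w OR NOT v OR NOT y) AND (NOT w OR v OR y) AND (NOT w OR NOT v OR NOT y)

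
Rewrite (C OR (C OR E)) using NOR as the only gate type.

((C NOR ((C NOR E) NOR (C NOR E))) NOR (C NOR ((C NOR E) NOR (C NOR E))))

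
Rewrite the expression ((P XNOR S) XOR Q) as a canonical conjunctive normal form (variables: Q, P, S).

(Q OR P OR NOT S) AND (Q OR NOT P OR S) AND (NOT Q OR P OR S) AND (NOT Q OR NOT P OR NOT S)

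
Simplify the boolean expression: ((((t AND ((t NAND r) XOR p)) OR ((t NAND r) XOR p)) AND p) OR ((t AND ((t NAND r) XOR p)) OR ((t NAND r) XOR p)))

By absorption (E OR (E AND v) = E) then absorption (E OR (E AND v) = E):
= ((t NAND r) XOR p)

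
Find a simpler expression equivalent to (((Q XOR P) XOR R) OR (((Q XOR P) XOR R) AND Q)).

By absorption (E OR (E AND v) = E):
= ((Q XOR P) XOR R)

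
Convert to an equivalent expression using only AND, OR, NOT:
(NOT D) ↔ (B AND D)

((NOT D) AND (B AND D)) OR (D AND NOT (B AND D))
(Biconditional = both true or both false)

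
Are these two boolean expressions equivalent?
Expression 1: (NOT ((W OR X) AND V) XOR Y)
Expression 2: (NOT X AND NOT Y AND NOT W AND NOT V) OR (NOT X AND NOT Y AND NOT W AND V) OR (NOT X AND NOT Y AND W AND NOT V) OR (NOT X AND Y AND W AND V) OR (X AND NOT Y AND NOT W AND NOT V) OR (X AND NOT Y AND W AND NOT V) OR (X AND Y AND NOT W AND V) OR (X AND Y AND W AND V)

Yes, they are equivalent — the two output columns agree on all 16 assignments:
X | Y | W | V | Expression 1 | Expression 2
-------------------------------------------
0 | 0 | 0 | 0 | 1 | 1
0 | 0 | 0 | 1 | 1 | 1
0 | 0 | 1 | 0 | 1 | 1
0 | 0 | 1 | 1 | 0 | 0
0 | 1 | 0 | 0 | 0 | 0
0 | 1 | 0 | 1 | 0 | 0
0 | 1 | 1 | 0 | 0 | 0
0 | 1 | 1 | 1 | 1 | 1
1 | 0 | 0 | 0 | 1 | 1
1 | 0 | 0 | 1 | 0 | 0
1 | 0 | 1 | 0 | 1 | 1
1 | 0 | 1 | 1 | 0 | 0
1 | 1 | 0 | 0 | 0 | 0
1 | 1 | 0 | 1 | 1 | 1
1 | 1 | 1 | 0 | 0 | 0
1 | 1 | 1 | 1 | 1 | 1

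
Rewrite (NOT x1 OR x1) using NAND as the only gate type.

(((x1 NAND x1) NAND (x1 NAND x1)) NAND (x1 NAND x1))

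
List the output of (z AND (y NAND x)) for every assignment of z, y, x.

z | y | x | Output
------------------
0 | 0 | 0 | 0
0 | 0 | 1 | 0
0 | 1 | 0 | 0
0 | 1 | 1 | 0
1 | 0 | 0 | 1
1 | 0 | 1 | 1
1 | 1 | 0 | 1
1 | 1 | 1 | 0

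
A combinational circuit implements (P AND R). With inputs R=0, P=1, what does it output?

Substituting: (1 AND 0)
= 0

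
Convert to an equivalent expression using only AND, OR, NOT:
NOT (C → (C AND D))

C AND NOT (C AND D)
(Negated implication: NOT(A → B) = A AND NOT B)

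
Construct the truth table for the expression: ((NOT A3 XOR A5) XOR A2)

A3 | A5 | A2 | Output
---------------------
0 | 0 | 0 | 1
0 | 0 | 1 | 0
0 | 1 | 0 | 0
0 | 1 | 1 | 1
1 | 0 | 0 | 0
1 | 0 | 1 | 1
1 | 1 | 0 | 1
1 | 1 | 1 | 0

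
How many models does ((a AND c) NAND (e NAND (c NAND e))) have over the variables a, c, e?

Satisfying assignments: (0,0,0), (0,0,1), (0,1,0), (0,1,1), (1,0,0), (1,0,1)
Count: 6 out of 8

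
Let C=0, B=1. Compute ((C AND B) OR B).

Substituting: ((0 AND 1) OR 1)
= 1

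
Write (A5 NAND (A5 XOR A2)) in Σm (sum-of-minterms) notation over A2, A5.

Σm(0, 2, 3) = (NOT A2 AND NOT A5) OR (A2 AND NOT A5) OR (A2 AND A5)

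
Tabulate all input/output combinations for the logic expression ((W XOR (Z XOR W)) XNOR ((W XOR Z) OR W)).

Z | W | Output
--------------
0 | 0 | 1
0 | 1 | 0
1 | 0 | 1
1 | 1 | 1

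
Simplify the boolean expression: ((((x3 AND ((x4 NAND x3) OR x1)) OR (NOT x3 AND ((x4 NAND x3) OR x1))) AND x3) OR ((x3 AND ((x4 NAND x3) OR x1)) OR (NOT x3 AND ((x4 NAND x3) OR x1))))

By absorption (E OR (E AND v) = E) then distribution ((E AND v) OR (E AND NOT v) = E):
= ((x4 NAND x3) OR x1)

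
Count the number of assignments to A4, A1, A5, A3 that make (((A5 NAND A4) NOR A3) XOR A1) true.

Satisfying assignments: (0,1,0,0), (0,1,0,1), (0,1,1,0), (0,1,1,1), (1,0,1,0), (1,1,0,0), (1,1,0,1), (1,1,1,1)
Count: 8 out of 16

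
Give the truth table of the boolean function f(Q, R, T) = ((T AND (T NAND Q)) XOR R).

Q | R | T | Output
------------------
0 | 0 | 0 | 0
0 | 0 | 1 | 1
0 | 1 | 0 | 1
0 | 1 | 1 | 0
1 | 0 | 0 | 0
1 | 0 | 1 | 0
1 | 1 | 0 | 1
1 | 1 | 1 | 1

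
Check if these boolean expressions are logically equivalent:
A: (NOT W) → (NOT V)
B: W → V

No, Inverse is not equivalent to original (counterexample: Y=0, W=0, V=1)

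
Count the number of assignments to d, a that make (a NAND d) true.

Satisfying assignments: (0,0), (0,1), (1,0)
Count: 3 out of 4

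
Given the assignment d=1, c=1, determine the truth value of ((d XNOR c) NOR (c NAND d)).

Substituting: ((1 XNOR 1) NOR (1 NAND 1))
= 0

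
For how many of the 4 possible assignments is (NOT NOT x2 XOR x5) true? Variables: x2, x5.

Satisfying assignments: (0,1), (1,0)
Count: 2 out of 4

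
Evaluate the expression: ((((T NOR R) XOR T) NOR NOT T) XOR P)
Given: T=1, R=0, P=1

Substituting: ((((1 NOR 0) XOR 1) NOR NOT 1) XOR 1)
= 1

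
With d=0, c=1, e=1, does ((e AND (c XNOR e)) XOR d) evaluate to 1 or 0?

Substituting: ((1 AND (1 XNOR 1)) XOR 0)
= 1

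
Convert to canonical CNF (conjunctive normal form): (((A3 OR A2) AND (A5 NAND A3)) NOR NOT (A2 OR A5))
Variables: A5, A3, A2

(A5 OR A3 OR A2) AND (A5 OR A3 OR NOT A2) AND (A5 OR NOT A3 OR A2) AND (A5 OR NOT A3 OR NOT A2) AND (NOT A5 OR A3 OR NOT A2)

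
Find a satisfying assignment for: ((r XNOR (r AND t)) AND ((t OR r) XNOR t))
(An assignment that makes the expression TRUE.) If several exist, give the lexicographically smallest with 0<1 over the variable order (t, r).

t=0, r=0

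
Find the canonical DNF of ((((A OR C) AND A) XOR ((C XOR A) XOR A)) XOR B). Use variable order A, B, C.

(NOT A AND NOT B AND C) OR (NOT A AND B AND NOT C) OR (A AND NOT B AND NOT C) OR (A AND B AND C)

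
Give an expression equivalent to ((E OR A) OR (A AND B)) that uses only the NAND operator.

((((E NAND E) NAND (A NAND A)) NAND ((E NAND E) NAND (A NAND A))) NAND (((A NAND B) NAND (A NAND B)) NAND ((A NAND B) NAND (A NAND B))))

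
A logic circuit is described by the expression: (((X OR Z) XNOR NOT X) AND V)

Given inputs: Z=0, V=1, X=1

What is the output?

Substituting: (((1 OR 0) XNOR NOT 1) AND 1)
= 0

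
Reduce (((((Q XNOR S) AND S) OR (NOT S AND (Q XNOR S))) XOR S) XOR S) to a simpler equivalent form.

By XOR self-cancellation ((E XOR v) XOR v = E) then distribution ((E AND v) OR (E AND NOT v) = E):
= (Q XNOR S)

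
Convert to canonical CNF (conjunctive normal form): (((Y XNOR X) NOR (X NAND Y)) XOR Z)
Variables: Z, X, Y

(Z OR X OR Y) AND (Z OR X OR NOT Y) AND (Z OR NOT X OR Y) AND (Z OR NOT X OR NOT Y)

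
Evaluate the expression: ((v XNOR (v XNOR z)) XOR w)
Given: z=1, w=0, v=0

Substituting: ((0 XNOR (0 XNOR 1)) XOR 0)
= 1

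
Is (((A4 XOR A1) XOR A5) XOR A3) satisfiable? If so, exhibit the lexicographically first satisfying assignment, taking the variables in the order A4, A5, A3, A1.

A4=0, A5=0, A3=0, A1=1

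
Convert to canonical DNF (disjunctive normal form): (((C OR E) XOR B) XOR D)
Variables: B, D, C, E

(NOT B AND NOT D AND NOT C AND E) OR (NOT B AND NOT D AND C AND NOT E) OR (NOT B AND NOT D AND C AND E) OR (NOT B AND D AND NOT C AND NOT E) OR (B AND NOT D AND NOT C AND NOT E) OR (B AND D AND NOT C AND E) OR (B AND D AND C AND NOT E) OR (B AND D AND C AND E)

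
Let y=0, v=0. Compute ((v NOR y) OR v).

Substituting: ((0 NOR 0) OR 0)
= 1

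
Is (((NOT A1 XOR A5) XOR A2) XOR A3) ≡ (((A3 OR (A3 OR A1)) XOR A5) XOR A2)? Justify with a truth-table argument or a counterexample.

No. Counterexample: with A5=0, A2=0, A1=0, A3=0, Expression 1 = 1 but Expression 2 = 0.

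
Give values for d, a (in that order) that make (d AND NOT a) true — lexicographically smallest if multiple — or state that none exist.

d=1, a=0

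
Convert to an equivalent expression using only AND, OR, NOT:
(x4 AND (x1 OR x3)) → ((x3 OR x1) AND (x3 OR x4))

NOT (x4 AND (x1 OR x3)) OR ((x3 OR x1) AND (x3 OR x4))
(Implication elimination: A → B = NOT A OR B)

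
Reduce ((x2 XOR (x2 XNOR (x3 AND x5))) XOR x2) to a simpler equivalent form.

By XOR self-cancellation ((E XOR v) XOR v = E):
= (x2 XNOR (x3 AND x5))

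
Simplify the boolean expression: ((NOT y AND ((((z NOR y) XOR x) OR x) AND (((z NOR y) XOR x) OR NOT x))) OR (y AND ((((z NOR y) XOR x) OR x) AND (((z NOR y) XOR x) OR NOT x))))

By distribution ((E AND v) OR (E AND NOT v) = E) then distribution ((E OR v) AND (E OR NOT v) = E):
= ((z NOR y) XOR x)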